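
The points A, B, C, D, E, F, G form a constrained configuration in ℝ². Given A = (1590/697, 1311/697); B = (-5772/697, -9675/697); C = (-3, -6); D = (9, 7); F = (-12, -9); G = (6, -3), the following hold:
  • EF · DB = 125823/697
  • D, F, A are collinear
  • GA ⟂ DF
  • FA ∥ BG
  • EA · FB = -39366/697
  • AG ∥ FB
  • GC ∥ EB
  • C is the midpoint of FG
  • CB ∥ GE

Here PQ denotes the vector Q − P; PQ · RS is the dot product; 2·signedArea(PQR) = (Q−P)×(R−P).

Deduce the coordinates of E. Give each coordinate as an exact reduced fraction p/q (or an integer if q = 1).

1. E_x = 501/697  [GC ∥ EB ∩ CB ∥ GE]
2. E_y = -7584/697  [GC ∥ EB ∩ CB ∥ GE]
   → E = (501/697, -7584/697)

E = (501/697, -7584/697)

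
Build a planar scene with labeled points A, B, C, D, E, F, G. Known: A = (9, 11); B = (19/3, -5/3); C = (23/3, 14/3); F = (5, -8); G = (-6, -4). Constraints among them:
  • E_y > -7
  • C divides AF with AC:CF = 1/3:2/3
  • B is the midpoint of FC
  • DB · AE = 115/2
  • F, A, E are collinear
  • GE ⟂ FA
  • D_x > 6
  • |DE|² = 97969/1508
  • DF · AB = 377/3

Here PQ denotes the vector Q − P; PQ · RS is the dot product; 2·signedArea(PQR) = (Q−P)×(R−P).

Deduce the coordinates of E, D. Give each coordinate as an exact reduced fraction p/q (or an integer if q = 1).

D = (7, 3/2)
E = (2013/377, -2408/377)

1. E_x = 2013/377  [F, A, E are collinear ∩ GE ⟂ FA]
2. E_y = -2408/377  [F, A, E are collinear ∩ GE ⟂ FA]
   → E = (2013/377, -2408/377)
3. D_x = 7  [line 8/3·x + 38/3·y + -113/3 = 0 ∩ |DE|² = 97969/1508]
4. D_y = 3/2  [line 8/3·x + 38/3·y + -113/3 = 0 ∩ |DE|² = 97969/1508]
   → D = (7, 3/2)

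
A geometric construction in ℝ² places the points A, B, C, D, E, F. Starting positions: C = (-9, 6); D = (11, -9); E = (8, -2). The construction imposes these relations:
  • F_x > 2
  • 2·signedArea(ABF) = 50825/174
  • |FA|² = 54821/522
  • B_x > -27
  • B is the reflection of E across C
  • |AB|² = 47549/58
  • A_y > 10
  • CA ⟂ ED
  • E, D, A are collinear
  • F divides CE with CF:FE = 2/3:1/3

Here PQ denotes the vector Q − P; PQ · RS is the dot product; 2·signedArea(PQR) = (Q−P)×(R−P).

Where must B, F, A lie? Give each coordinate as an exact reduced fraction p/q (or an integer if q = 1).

1. B_x = -26  [B is the reflection of E across C]
2. B_y = 14  [B is the reflection of E across C]
   → B = (-26, 14)
3. F_x = 7/3  [F divides CE with CF:FE = 2/3:1/3]
4. F_y = 2/3  [F divides CE with CF:FE = 2/3:1/3]
   → F = (7/3, 2/3)
5. A_x = 143/58  [E, D, A are collinear ∩ CA ⟂ ED]
6. A_y = 633/58  [E, D, A are collinear ∩ CA ⟂ ED]
   → A = (143/58, 633/58)

A = (143/58, 633/58)
B = (-26, 14)
F = (7/3, 2/3)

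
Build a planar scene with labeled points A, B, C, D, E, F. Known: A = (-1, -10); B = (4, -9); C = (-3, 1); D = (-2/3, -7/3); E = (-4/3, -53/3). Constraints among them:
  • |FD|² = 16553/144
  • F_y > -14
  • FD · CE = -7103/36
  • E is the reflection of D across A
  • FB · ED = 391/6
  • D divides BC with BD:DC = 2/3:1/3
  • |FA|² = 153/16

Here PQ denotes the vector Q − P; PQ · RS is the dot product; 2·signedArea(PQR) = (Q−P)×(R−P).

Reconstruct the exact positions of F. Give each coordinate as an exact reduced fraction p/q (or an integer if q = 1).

F = (-7/4, -13)

1. F_x = -7/4  [FB · ED = 391/6 ∩ FD · CE = -7103/36]
2. F_y = -13  [FB · ED = 391/6 ∩ FD · CE = -7103/36]
   → F = (-7/4, -13)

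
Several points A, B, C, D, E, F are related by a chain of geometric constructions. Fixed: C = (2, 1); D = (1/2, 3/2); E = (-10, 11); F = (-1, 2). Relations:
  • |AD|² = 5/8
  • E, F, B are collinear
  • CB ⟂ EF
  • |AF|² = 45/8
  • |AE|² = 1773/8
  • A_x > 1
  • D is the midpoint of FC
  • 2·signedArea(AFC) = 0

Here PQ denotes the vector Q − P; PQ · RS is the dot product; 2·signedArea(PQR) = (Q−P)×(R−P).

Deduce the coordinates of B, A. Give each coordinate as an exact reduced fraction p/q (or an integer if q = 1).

A = (5/4, 5/4)
B = (1, 0)

1. B_x = 1  [E, F, B are collinear ∩ CB ⟂ EF]
2. B_y = 0  [E, F, B are collinear ∩ CB ⟂ EF]
   → B = (1, 0)
3. A_x = 5/4  [line 1·x + 3·y + -5 = 0 ∩ |AD|² = 5/8]
4. A_y = 5/4  [line 1·x + 3·y + -5 = 0 ∩ |AD|² = 5/8]
   → A = (5/4, 5/4)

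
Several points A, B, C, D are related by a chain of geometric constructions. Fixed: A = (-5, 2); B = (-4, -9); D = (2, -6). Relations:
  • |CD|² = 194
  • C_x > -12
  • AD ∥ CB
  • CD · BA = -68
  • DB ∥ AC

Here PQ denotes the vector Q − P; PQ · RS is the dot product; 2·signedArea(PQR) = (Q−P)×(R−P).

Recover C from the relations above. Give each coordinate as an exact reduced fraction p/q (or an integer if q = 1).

1. C_x = -11  [AD ∥ CB ∩ DB ∥ AC]
2. C_y = -1  [AD ∥ CB ∩ DB ∥ AC]
   → C = (-11, -1)

C = (-11, -1)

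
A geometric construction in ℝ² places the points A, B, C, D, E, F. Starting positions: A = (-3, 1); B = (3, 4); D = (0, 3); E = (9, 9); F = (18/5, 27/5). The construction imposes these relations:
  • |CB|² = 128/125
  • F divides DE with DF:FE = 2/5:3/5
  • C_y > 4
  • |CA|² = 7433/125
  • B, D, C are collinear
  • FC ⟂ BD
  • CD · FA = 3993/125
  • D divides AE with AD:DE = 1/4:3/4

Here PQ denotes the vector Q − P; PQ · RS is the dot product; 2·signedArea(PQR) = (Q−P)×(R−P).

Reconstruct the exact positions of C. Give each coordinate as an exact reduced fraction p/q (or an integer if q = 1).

C = (99/25, 108/25)

1. C_x = 99/25  [B, D, C are collinear ∩ FC ⟂ BD]
2. C_y = 108/25  [B, D, C are collinear ∩ FC ⟂ BD]
   → C = (99/25, 108/25)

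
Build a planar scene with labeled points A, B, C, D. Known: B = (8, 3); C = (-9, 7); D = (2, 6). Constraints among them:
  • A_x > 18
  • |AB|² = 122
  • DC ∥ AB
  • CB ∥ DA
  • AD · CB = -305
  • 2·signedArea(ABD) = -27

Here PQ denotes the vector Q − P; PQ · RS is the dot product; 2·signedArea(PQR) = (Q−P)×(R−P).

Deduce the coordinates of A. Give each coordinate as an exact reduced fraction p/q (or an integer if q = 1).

A = (19, 2)

1. A_x = 19  [DC ∥ AB ∩ CB ∥ DA]
2. A_y = 2  [DC ∥ AB ∩ CB ∥ DA]
   → A = (19, 2)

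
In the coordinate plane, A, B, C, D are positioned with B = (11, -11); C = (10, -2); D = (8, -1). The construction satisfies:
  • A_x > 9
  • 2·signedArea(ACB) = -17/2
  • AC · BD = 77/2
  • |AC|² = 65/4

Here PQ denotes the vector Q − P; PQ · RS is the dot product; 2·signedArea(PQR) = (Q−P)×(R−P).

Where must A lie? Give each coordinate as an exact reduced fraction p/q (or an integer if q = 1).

A = (19/2, -6)

1. A_x = 19/2  [AC · BD = 77/2 ∩ 2·signedArea(ACB) = -17/2]
2. A_y = -6  [AC · BD = 77/2 ∩ 2·signedArea(ACB) = -17/2]
   → A = (19/2, -6)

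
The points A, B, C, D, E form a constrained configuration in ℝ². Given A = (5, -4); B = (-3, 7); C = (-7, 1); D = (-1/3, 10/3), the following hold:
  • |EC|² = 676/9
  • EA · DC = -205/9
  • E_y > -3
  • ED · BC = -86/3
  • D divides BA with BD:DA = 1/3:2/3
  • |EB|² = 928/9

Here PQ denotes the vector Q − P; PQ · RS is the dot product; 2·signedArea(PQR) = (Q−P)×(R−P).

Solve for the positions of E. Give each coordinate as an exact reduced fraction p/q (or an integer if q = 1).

1. E_x = 1  [EA · DC = -205/9 ∩ ED · BC = -86/3]
2. E_y = -7/3  [EA · DC = -205/9 ∩ ED · BC = -86/3]
   → E = (1, -7/3)

E = (1, -7/3)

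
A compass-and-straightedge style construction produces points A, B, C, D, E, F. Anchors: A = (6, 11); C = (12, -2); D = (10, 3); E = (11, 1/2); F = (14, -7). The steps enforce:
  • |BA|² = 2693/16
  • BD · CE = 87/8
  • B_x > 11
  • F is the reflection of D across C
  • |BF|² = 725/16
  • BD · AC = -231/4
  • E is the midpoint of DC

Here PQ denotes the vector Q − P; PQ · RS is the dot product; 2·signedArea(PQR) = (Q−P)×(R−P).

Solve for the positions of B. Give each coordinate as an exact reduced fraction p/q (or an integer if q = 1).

B = (23/2, -3/4)

1. B_x = 23/2  [BD · CE = 87/8 ∩ BD · AC = -231/4]
2. B_y = -3/4  [BD · CE = 87/8 ∩ BD · AC = -231/4]
   → B = (23/2, -3/4)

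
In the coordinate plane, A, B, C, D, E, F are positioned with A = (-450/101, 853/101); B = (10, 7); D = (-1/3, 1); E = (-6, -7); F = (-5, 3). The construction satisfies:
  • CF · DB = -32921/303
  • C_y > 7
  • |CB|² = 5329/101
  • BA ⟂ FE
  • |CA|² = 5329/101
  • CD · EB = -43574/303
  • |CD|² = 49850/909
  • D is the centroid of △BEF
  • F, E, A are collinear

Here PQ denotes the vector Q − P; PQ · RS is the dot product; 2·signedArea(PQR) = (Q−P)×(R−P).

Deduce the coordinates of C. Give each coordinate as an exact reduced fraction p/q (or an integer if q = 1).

1. C_x = 280/101  [CF · DB = -32921/303 ∩ CD · EB = -43574/303]
2. C_y = 780/101  [CF · DB = -32921/303 ∩ CD · EB = -43574/303]
   → C = (280/101, 780/101)

C = (280/101, 780/101)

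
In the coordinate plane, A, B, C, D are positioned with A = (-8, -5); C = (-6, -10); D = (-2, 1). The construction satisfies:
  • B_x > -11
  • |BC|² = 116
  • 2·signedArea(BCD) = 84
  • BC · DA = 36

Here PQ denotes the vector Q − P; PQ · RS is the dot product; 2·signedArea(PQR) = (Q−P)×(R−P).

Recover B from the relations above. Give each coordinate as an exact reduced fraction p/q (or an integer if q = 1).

1. B_x = -10  [BC · DA = 36 ∩ 2·signedArea(BCD) = 84]
2. B_y = 0  [BC · DA = 36 ∩ 2·signedArea(BCD) = 84]
   → B = (-10, 0)

B = (-10, 0)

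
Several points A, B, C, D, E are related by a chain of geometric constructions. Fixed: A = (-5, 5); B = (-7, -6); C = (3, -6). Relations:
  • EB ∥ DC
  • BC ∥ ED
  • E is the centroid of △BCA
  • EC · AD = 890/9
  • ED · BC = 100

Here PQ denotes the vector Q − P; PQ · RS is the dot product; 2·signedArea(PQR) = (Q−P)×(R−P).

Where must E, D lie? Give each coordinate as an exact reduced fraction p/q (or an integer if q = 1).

D = (7, -7/3)
E = (-3, -7/3)

1. E_x = -3  [E is the centroid of △BCA]
2. E_y = -7/3  [E is the centroid of △BCA]
   → E = (-3, -7/3)
3. D_x = 7  [EB ∥ DC ∩ BC ∥ ED]
4. D_y = -7/3  [EB ∥ DC ∩ BC ∥ ED]
   → D = (7, -7/3)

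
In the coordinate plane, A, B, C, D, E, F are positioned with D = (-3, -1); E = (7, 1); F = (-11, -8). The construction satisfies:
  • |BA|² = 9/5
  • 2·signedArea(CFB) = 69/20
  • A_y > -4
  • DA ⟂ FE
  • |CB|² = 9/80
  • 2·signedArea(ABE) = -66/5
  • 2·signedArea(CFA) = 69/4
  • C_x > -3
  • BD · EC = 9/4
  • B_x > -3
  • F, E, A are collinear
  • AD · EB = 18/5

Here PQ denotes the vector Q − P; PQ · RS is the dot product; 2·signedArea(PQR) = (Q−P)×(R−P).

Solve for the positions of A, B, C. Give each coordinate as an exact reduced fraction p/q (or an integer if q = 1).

A = (-9/5, -17/5)
B = (-12/5, -11/5)
C = (-51/20, -19/10)

1. A_x = -9/5  [F, E, A are collinear ∩ DA ⟂ FE]
2. A_y = -17/5  [F, E, A are collinear ∩ DA ⟂ FE]
   → A = (-9/5, -17/5)
3. B_x = -12/5  [line 22/5·x + -44/5·y + -44/5 = 0 ∩ |BA|² = 9/5]
4. B_y = -11/5  [line 22/5·x + -44/5·y + -44/5 = 0 ∩ |BA|² = 9/5]
   → B = (-12/5, -11/5)
5. C_x = -51/20  [BD · EC = 9/4 ∩ 2·signedArea(CFB) = 69/20]
6. C_y = -19/10  [BD · EC = 9/4 ∩ 2·signedArea(CFB) = 69/20]
   → C = (-51/20, -19/10)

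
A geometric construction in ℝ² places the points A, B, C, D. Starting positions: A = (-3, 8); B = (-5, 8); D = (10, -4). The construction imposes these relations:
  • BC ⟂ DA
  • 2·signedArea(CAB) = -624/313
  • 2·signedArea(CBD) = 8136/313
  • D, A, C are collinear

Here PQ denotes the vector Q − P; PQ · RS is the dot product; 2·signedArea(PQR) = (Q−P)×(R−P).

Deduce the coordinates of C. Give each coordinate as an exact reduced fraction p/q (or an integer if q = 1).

C = (-1277/313, 2816/313)

1. C_x = -1277/313  [D, A, C are collinear ∩ BC ⟂ DA]
2. C_y = 2816/313  [D, A, C are collinear ∩ BC ⟂ DA]
   → C = (-1277/313, 2816/313)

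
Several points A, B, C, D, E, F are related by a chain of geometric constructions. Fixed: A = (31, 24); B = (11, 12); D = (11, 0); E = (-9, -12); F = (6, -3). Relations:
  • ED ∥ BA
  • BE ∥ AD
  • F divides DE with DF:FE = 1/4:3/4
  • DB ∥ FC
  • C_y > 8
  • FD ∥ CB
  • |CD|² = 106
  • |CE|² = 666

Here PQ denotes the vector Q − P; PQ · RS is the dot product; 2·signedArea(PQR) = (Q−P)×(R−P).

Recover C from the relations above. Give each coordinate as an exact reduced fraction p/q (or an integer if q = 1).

C = (6, 9)

1. C_x = 6  [FD ∥ CB ∩ DB ∥ FC]
2. C_y = 9  [FD ∥ CB ∩ DB ∥ FC]
   → C = (6, 9)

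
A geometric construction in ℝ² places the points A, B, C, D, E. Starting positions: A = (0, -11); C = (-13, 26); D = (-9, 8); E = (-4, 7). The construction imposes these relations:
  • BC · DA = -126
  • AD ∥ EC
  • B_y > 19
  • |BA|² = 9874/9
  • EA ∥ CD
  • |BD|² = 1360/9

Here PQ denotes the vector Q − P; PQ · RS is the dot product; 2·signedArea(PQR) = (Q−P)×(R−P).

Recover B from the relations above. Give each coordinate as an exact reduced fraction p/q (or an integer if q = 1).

B = (-35/3, 20)

1. B_x = -35/3  [line -9·x + 19·y + -485 = 0 ∩ |BD|² = 1360/9]
2. B_y = 20  [line -9·x + 19·y + -485 = 0 ∩ |BD|² = 1360/9]
   → B = (-35/3, 20)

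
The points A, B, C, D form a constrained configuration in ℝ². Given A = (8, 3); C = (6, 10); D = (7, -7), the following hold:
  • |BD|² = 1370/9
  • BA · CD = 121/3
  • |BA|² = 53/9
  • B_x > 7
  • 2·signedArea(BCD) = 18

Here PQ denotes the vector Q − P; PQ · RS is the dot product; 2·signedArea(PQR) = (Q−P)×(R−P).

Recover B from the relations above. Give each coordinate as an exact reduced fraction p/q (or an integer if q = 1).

B = (22/3, 16/3)

1. B_x = 22/3  [BA · CD = 121/3 ∩ 2·signedArea(BCD) = 18]
2. B_y = 16/3  [BA · CD = 121/3 ∩ 2·signedArea(BCD) = 18]
   → B = (22/3, 16/3)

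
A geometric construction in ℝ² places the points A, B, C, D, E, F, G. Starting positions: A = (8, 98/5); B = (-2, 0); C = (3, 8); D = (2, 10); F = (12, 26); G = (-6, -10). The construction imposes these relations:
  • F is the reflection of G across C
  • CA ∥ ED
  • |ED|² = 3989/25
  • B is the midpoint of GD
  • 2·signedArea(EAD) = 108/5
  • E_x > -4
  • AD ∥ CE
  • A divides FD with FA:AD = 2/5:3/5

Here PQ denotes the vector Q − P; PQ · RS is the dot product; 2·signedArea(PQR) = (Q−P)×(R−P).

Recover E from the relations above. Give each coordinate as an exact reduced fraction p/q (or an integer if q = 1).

E = (-3, -8/5)

1. E_x = -3  [CA ∥ ED ∩ AD ∥ CE]
2. E_y = -8/5  [CA ∥ ED ∩ AD ∥ CE]
   → E = (-3, -8/5)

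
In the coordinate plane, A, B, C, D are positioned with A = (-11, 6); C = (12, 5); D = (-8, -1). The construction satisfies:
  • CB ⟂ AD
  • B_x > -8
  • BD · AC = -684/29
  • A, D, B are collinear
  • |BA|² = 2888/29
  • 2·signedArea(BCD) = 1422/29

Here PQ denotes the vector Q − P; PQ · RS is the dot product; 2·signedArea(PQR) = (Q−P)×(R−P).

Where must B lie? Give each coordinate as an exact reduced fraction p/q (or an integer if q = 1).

1. B_x = -205/29  [A, D, B are collinear ∩ CB ⟂ AD]
2. B_y = -92/29  [A, D, B are collinear ∩ CB ⟂ AD]
   → B = (-205/29, -92/29)

B = (-205/29, -92/29)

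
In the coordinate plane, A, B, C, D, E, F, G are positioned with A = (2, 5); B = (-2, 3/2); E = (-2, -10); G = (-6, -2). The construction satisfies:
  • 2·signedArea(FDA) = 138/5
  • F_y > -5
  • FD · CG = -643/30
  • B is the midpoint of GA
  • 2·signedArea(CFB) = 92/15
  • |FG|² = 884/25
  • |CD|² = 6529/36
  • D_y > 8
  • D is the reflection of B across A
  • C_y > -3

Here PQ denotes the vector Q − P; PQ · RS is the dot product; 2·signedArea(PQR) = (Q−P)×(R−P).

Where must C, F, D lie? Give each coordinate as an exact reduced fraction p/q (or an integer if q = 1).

C = (-2, -7/3)
D = (6, 17/2)
F = (-2/5, -4)

1. D_x = 6  [D is the reflection of B across A]
2. D_y = 17/2  [D is the reflection of B across A]
   → D = (6, 17/2)
3. F_x = -2/5  [line 7/2·x + -4·y + -73/5 = 0 ∩ |FG|² = 884/25]
4. F_y = -4  [line 7/2·x + -4·y + -73/5 = 0 ∩ |FG|² = 884/25]
   → F = (-2/5, -4)
5. C_x = -2  [2·signedArea(CFB) = 92/15 ∩ FD · CG = -643/30]
6. C_y = -7/3  [2·signedArea(CFB) = 92/15 ∩ FD · CG = -643/30]
   → C = (-2, -7/3)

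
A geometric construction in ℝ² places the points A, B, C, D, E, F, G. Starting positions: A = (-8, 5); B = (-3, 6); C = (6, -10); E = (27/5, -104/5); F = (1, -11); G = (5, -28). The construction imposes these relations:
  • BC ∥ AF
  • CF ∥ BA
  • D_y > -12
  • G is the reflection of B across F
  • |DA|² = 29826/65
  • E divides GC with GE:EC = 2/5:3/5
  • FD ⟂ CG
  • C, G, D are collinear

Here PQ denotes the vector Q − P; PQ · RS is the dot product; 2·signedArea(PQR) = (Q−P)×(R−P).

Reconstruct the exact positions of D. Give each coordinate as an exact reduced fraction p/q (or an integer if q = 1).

1. D_x = 1927/325  [C, G, D are collinear ∩ FD ⟂ CG]
2. D_y = -3664/325  [C, G, D are collinear ∩ FD ⟂ CG]
   → D = (1927/325, -3664/325)

D = (1927/325, -3664/325)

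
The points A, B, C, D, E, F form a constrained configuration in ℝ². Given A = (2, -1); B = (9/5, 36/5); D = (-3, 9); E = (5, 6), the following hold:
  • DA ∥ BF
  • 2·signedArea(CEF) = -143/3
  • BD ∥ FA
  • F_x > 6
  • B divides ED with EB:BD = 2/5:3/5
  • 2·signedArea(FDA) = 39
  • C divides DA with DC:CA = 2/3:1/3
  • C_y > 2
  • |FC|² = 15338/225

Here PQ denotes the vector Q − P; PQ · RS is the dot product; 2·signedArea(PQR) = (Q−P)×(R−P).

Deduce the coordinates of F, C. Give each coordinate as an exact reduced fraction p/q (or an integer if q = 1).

C = (1/3, 7/3)
F = (34/5, -14/5)

1. F_x = 34/5  [BD ∥ FA ∩ DA ∥ BF]
2. F_y = -14/5  [BD ∥ FA ∩ DA ∥ BF]
   → F = (34/5, -14/5)
3. C_x = 1/3  [C divides DA with DC:CA = 2/3:1/3]
4. C_y = 7/3  [C divides DA with DC:CA = 2/3:1/3]
   → C = (1/3, 7/3)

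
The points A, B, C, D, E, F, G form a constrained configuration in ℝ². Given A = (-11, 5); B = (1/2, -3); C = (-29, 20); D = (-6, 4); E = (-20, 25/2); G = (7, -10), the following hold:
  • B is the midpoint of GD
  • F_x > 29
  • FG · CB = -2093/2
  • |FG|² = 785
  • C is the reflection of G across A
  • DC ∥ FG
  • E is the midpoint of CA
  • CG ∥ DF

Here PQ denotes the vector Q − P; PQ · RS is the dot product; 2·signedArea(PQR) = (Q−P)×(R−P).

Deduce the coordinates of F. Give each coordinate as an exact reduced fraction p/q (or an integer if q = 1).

F = (30, -26)

1. F_x = 30  [DC ∥ FG ∩ CG ∥ DF]
2. F_y = -26  [DC ∥ FG ∩ CG ∥ DF]
   → F = (30, -26)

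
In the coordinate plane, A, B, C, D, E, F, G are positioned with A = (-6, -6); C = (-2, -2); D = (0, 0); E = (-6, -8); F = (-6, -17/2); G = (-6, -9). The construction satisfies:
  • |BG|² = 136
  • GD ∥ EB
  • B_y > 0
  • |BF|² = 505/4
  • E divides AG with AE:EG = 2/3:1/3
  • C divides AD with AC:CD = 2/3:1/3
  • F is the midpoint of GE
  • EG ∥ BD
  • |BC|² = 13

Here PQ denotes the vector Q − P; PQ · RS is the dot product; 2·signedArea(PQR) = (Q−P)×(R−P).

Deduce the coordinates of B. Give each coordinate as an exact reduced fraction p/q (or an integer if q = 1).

B = (0, 1)

1. B_x = 0  [EG ∥ BD ∩ GD ∥ EB]
2. B_y = 1  [EG ∥ BD ∩ GD ∥ EB]
   → B = (0, 1)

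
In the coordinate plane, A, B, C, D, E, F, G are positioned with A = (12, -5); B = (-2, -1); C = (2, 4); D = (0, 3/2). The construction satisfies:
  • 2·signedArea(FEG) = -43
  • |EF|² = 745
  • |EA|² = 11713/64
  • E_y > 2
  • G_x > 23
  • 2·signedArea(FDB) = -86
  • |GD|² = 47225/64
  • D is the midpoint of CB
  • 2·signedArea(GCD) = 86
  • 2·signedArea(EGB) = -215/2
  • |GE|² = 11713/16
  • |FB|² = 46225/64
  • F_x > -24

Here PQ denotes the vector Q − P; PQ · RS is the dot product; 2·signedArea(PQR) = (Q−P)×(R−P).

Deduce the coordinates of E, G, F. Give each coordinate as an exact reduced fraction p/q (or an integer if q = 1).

1. G_x = 47/2  [line 5/2·x + -2·y + -83 = 0 ∩ |GD|² = 47225/64]
2. G_y = -97/8  [line 5/2·x + -2·y + -83 = 0 ∩ |GD|² = 47225/64]
   → G = (47/2, -97/8)
3. E_x = 1/2  [line -89/8·x + -51/2·y + 239/4 = 0 ∩ |EA|² = 11713/64]
4. E_y = 17/8  [line -89/8·x + -51/2·y + 239/4 = 0 ∩ |EA|² = 11713/64]
   → E = (1/2, 17/8)
5. F_x = -47/2  [2·signedArea(FEG) = -43 ∩ 2·signedArea(FDB) = -86]
6. F_y = 121/8  [2·signedArea(FEG) = -43 ∩ 2·signedArea(FDB) = -86]
   → F = (-47/2, 121/8)

E = (1/2, 17/8)
F = (-47/2, 121/8)
G = (47/2, -97/8)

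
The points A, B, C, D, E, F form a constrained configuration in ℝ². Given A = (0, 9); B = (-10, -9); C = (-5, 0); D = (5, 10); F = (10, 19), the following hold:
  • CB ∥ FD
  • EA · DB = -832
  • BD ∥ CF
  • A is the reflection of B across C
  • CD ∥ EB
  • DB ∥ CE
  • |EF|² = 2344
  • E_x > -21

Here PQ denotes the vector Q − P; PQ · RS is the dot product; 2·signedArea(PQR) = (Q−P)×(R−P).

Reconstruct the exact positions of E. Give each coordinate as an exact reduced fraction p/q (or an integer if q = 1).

E = (-20, -19)

1. E_x = -20  [CD ∥ EB ∩ DB ∥ CE]
2. E_y = -19  [CD ∥ EB ∩ DB ∥ CE]
   → E = (-20, -19)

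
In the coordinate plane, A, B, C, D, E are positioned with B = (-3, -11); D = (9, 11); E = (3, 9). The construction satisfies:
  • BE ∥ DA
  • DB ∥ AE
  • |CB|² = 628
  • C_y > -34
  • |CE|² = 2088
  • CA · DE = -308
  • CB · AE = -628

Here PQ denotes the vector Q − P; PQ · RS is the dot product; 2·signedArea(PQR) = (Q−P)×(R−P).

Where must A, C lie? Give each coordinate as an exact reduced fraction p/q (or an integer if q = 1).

1. A_x = 15  [DB ∥ AE ∩ BE ∥ DA]
2. A_y = 31  [DB ∥ AE ∩ BE ∥ DA]
   → A = (15, 31)
3. C_x = -15  [CB · AE = -628 ∩ CA · DE = -308]
4. C_y = -33  [CB · AE = -628 ∩ CA · DE = -308]
   → C = (-15, -33)

A = (15, 31)
C = (-15, -33)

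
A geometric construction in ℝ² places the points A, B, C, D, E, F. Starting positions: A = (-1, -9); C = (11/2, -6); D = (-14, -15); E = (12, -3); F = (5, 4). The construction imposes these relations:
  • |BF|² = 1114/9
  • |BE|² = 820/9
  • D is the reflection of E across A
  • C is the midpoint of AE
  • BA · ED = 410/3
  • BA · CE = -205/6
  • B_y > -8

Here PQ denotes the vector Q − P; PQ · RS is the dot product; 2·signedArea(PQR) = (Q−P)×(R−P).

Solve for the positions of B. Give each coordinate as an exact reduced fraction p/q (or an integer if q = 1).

1. B_x = 10/3  [line -13/2·x + -3·y + 2/3 = 0 ∩ |BE|² = 820/9]
2. B_y = -7  [line -13/2·x + -3·y + 2/3 = 0 ∩ |BE|² = 820/9]
   → B = (10/3, -7)

B = (10/3, -7)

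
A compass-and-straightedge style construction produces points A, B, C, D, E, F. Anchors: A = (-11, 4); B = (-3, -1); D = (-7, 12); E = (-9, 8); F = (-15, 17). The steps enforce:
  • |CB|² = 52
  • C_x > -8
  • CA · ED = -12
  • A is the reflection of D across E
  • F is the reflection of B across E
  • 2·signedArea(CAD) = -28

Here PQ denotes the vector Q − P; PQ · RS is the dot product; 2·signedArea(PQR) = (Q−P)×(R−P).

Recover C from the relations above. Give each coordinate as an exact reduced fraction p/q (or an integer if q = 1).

C = (-7, 5)

1. C_x = -7  [CA · ED = -12 ∩ 2·signedArea(CAD) = -28]
2. C_y = 5  [CA · ED = -12 ∩ 2·signedArea(CAD) = -28]
   → C = (-7, 5)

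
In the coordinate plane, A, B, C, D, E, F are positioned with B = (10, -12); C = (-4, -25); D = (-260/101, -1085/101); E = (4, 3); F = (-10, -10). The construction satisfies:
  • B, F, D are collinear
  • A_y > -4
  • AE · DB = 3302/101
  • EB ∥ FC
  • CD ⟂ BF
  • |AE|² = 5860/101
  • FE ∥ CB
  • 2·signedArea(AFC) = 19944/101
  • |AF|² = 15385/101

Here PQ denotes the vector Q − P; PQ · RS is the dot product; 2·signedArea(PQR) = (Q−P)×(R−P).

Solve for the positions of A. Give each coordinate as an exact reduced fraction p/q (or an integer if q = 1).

A = (72/101, -391/101)

1. A_x = 72/101  [AE · DB = 3302/101 ∩ 2·signedArea(AFC) = 19944/101]
2. A_y = -391/101  [AE · DB = 3302/101 ∩ 2·signedArea(AFC) = 19944/101]
   → A = (72/101, -391/101)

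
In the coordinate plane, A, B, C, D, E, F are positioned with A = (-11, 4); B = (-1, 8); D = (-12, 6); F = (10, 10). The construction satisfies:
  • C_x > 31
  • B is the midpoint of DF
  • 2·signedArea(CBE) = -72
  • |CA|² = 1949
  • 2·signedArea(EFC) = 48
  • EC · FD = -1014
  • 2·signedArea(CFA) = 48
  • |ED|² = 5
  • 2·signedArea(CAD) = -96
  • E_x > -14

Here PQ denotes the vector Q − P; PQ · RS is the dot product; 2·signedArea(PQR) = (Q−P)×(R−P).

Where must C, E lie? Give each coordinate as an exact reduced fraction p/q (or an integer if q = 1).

C = (32, 14)
E = (-13, 8)

1. C_x = 32  [2·signedArea(CAD) = -96 ∩ 2·signedArea(CFA) = 48]
2. C_y = 14  [2·signedArea(CAD) = -96 ∩ 2·signedArea(CFA) = 48]
   → C = (32, 14)
3. E_x = -13  [EC · FD = -1014 ∩ 2·signedArea(CBE) = -72]
4. E_y = 8  [EC · FD = -1014 ∩ 2·signedArea(CBE) = -72]
   → E = (-13, 8)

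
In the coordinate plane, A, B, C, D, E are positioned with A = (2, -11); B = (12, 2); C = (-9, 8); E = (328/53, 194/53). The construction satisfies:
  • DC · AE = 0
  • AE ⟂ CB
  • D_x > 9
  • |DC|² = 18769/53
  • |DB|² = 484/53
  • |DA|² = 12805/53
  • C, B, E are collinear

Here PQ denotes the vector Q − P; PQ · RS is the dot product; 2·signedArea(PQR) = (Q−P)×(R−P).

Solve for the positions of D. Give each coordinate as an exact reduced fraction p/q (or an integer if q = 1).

1. D_x = 482/53  [line -222/53·x + -777/53·y + 4218/53 = 0 ∩ |DA|² = 12805/53]
2. D_y = 150/53  [line -222/53·x + -777/53·y + 4218/53 = 0 ∩ |DA|² = 12805/53]
   → D = (482/53, 150/53)

D = (482/53, 150/53)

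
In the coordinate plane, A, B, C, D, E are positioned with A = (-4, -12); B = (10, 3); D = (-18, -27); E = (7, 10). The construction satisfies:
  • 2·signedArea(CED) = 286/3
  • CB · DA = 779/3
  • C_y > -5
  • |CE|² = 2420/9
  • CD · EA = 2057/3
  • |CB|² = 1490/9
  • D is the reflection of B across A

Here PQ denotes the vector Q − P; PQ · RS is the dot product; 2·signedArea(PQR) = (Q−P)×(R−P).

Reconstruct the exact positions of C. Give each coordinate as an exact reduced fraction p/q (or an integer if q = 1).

C = (-1/3, -14/3)

1. C_x = -1/3  [CB · DA = 779/3 ∩ 2·signedArea(CED) = 286/3]
2. C_y = -14/3  [CB · DA = 779/3 ∩ 2·signedArea(CED) = 286/3]
   → C = (-1/3, -14/3)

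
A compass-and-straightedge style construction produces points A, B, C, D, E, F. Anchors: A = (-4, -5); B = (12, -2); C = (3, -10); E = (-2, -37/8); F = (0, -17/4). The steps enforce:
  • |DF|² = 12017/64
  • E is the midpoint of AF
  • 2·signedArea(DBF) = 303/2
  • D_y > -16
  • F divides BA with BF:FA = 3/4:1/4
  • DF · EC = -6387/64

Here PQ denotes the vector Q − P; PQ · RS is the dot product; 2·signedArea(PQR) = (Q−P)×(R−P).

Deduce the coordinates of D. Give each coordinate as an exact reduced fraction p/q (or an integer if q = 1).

D = (8, -123/8)

1. D_x = 8  [2·signedArea(DBF) = 303/2 ∩ DF · EC = -6387/64]
2. D_y = -123/8  [2·signedArea(DBF) = 303/2 ∩ DF · EC = -6387/64]
   → D = (8, -123/8)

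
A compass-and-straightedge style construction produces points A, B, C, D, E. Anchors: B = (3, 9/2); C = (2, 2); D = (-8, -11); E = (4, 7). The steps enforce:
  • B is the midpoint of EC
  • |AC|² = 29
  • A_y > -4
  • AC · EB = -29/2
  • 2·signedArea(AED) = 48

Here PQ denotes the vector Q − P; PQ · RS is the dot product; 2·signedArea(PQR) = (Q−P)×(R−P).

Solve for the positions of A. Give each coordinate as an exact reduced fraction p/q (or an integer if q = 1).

1. A_x = 0  [2·signedArea(AED) = 48 ∩ AC · EB = -29/2]
2. A_y = -3  [2·signedArea(AED) = 48 ∩ AC · EB = -29/2]
   → A = (0, -3)

A = (0, -3)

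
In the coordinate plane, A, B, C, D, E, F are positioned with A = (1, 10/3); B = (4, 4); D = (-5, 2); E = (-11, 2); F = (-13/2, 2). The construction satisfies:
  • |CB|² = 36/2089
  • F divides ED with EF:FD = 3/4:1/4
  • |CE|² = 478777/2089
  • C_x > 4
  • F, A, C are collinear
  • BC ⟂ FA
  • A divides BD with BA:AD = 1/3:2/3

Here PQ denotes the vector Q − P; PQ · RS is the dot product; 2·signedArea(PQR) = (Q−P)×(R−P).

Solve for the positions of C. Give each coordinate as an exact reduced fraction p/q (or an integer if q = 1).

1. C_x = 8404/2089  [F, A, C are collinear ∩ BC ⟂ FA]
2. C_y = 8086/2089  [F, A, C are collinear ∩ BC ⟂ FA]
   → C = (8404/2089, 8086/2089)

C = (8404/2089, 8086/2089)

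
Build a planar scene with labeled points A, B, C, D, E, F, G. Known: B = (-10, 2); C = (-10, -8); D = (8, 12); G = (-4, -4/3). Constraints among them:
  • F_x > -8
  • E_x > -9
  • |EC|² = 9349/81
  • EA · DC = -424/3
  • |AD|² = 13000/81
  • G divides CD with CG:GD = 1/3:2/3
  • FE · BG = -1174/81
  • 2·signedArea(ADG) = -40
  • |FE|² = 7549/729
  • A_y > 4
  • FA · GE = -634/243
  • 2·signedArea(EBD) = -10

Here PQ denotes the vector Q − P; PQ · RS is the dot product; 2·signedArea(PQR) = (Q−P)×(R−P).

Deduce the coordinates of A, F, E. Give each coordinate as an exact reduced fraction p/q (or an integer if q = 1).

1. E_x = -8  [line -10·x + 18·y + -126 = 0 ∩ |EC|² = 9349/81]
2. E_y = 23/9  [line -10·x + 18·y + -126 = 0 ∩ |EC|² = 9349/81]
   → E = (-8, 23/9)
3. A_x = -2  [2·signedArea(ADG) = -40 ∩ EA · DC = -424/3]
4. A_y = 38/9  [2·signedArea(ADG) = -40 ∩ EA · DC = -424/3]
   → A = (-2, 38/9)
5. F_x = -22/3  [FE · BG = -1174/81 ∩ FA · GE = -634/243]
6. F_y = -16/27  [FE · BG = -1174/81 ∩ FA · GE = -634/243]
   → F = (-22/3, -16/27)

A = (-2, 38/9)
E = (-8, 23/9)
F = (-22/3, -16/27)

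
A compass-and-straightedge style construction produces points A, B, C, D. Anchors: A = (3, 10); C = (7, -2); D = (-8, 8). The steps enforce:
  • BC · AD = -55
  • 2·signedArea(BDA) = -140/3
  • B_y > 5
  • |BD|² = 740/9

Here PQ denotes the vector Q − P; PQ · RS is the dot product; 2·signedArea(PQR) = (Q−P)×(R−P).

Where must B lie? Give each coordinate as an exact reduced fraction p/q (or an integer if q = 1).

1. B_x = 2/3  [2·signedArea(BDA) = -140/3 ∩ BC · AD = -55]
2. B_y = 16/3  [2·signedArea(BDA) = -140/3 ∩ BC · AD = -55]
   → B = (2/3, 16/3)

B = (2/3, 16/3)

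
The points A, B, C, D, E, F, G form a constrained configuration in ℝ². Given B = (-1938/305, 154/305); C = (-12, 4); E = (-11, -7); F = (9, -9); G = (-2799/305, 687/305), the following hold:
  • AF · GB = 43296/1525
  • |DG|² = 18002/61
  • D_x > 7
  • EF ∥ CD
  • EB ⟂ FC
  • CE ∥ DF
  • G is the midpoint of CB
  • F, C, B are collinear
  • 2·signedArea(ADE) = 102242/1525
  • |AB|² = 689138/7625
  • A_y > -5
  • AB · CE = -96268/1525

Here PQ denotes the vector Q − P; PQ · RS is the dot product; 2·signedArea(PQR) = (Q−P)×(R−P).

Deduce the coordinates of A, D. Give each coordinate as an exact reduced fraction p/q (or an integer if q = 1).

A = (2637/1525, -6861/1525)
D = (8, 2)

1. A_x = 2637/1525  [AB · CE = -96268/1525 ∩ AF · GB = 43296/1525]
2. A_y = -6861/1525  [AB · CE = -96268/1525 ∩ AF · GB = 43296/1525]
   → A = (2637/1525, -6861/1525)
3. D_x = 8  [CE ∥ DF ∩ EF ∥ CD]
4. D_y = 2  [CE ∥ DF ∩ EF ∥ CD]
   → D = (8, 2)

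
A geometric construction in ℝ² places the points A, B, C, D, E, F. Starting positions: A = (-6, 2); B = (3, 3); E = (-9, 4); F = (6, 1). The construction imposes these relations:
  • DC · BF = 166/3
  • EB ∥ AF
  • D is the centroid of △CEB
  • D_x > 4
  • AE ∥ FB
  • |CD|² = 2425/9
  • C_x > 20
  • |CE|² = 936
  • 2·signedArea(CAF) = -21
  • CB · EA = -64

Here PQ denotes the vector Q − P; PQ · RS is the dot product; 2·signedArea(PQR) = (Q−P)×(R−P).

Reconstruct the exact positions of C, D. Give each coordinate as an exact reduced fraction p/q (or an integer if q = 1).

C = (21, -2)
D = (5, 5/3)

1. C_x = 21  [2·signedArea(CAF) = -21 ∩ CB · EA = -64]
2. C_y = -2  [2·signedArea(CAF) = -21 ∩ CB · EA = -64]
   → C = (21, -2)
3. D_x = 5  [D is the centroid of △CEB]
4. D_y = 5/3  [D is the centroid of △CEB]
   → D = (5, 5/3)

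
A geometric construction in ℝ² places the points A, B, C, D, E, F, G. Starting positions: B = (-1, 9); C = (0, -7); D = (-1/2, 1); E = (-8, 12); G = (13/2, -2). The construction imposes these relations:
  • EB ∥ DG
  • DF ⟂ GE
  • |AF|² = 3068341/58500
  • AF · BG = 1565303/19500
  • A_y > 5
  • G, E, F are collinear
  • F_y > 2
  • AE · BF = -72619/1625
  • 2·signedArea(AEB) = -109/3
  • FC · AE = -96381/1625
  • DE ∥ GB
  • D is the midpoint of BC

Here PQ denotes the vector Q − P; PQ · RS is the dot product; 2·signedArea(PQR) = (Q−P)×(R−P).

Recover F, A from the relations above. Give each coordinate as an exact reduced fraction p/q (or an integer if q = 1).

1. F_x = 4479/3250  [G, E, F are collinear ∩ DF ⟂ GE]
2. F_y = 4786/1625  [G, E, F are collinear ∩ DF ⟂ GE]
   → F = (4479/3250, 4786/1625)
3. A_x = -16/3  [AF · BG = 1565303/19500 ∩ FC · AE = -96381/1625]
4. A_y = 17/3  [AF · BG = 1565303/19500 ∩ FC · AE = -96381/1625]
   → A = (-16/3, 17/3)

A = (-16/3, 17/3)
F = (4479/3250, 4786/1625)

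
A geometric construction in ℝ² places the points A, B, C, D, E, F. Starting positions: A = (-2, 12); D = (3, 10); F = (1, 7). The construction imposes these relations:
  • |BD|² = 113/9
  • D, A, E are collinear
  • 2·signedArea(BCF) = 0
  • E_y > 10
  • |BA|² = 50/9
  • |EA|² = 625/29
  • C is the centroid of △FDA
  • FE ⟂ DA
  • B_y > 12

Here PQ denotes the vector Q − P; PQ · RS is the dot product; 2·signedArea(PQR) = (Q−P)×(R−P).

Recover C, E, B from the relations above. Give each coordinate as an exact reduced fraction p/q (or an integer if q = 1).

B = (1/3, 37/3)
C = (2/3, 29/3)
E = (67/29, 298/29)

1. C_x = 2/3  [C is the centroid of △FDA]
2. C_y = 29/3  [C is the centroid of △FDA]
   → C = (2/3, 29/3)
3. E_x = 67/29  [D, A, E are collinear ∩ FE ⟂ DA]
4. E_y = 298/29  [D, A, E are collinear ∩ FE ⟂ DA]
   → E = (67/29, 298/29)
5. B_x = 1/3  [line 8/3·x + 1/3·y + -5 = 0 ∩ |BD|² = 113/9]
6. B_y = 37/3  [line 8/3·x + 1/3·y + -5 = 0 ∩ |BD|² = 113/9]
   → B = (1/3, 37/3)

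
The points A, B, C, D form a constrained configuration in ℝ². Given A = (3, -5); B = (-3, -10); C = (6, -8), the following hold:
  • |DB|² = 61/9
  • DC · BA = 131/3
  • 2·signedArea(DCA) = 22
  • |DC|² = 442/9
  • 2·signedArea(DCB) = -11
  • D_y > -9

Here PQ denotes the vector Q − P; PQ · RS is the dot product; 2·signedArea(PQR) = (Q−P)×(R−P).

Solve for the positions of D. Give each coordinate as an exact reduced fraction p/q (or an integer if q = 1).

D = (-1, -25/3)

1. D_x = -1  [2·signedArea(DCB) = -11 ∩ DC · BA = 131/3]
2. D_y = -25/3  [2·signedArea(DCB) = -11 ∩ DC · BA = 131/3]
   → D = (-1, -25/3)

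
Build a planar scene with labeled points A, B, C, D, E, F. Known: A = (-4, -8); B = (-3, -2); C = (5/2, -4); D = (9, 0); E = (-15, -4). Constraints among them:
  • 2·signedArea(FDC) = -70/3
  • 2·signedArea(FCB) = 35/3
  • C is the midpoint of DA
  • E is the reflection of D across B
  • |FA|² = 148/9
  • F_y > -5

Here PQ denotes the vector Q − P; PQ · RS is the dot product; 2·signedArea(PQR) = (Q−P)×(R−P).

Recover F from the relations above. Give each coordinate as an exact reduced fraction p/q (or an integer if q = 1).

1. F_x = -10/3  [2·signedArea(FDC) = -70/3 ∩ 2·signedArea(FCB) = 35/3]
2. F_y = -4  [2·signedArea(FDC) = -70/3 ∩ 2·signedArea(FCB) = 35/3]
   → F = (-10/3, -4)

F = (-10/3, -4)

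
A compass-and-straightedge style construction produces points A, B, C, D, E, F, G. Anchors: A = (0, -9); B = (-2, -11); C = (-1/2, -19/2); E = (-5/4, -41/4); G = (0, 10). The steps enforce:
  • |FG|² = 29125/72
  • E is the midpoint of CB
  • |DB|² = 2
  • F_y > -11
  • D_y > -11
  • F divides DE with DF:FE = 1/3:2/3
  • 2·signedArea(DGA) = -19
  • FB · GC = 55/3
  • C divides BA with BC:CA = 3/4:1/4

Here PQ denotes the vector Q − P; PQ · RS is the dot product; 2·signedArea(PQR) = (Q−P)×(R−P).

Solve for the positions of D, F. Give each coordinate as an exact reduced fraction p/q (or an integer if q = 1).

1. D_x = -1  [2·signedArea(DGA) = -19]
2. D_y = -10  [|DB|² = 2]
   → D = (-1, -10)
3. F_x = -13/12  [F divides DE with DF:FE = 1/3:2/3]
4. F_y = -121/12  [F divides DE with DF:FE = 1/3:2/3]
   → F = (-13/12, -121/12)

D = (-1, -10)
F = (-13/12, -121/12)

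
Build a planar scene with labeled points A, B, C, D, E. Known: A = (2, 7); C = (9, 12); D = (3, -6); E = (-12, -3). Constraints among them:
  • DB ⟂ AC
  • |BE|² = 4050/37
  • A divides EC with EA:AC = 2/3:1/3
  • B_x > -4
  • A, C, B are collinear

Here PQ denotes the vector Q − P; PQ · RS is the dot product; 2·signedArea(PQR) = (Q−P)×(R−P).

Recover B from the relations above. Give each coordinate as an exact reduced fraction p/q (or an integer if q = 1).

B = (-129/37, 114/37)

1. B_x = -129/37  [A, C, B are collinear ∩ DB ⟂ AC]
2. B_y = 114/37  [A, C, B are collinear ∩ DB ⟂ AC]
   → B = (-129/37, 114/37)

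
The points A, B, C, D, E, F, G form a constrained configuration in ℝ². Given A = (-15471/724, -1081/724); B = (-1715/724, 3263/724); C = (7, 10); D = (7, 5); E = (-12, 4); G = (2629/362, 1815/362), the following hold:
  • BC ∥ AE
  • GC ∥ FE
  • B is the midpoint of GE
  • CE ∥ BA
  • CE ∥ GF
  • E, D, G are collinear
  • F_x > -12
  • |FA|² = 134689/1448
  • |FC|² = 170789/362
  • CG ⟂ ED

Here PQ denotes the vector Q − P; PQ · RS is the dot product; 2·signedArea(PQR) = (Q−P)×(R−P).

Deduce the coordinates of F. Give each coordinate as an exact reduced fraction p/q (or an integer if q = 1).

1. F_x = -4249/362  [GC ∥ FE ∩ CE ∥ GF]
2. F_y = -357/362  [GC ∥ FE ∩ CE ∥ GF]
   → F = (-4249/362, -357/362)

F = (-4249/362, -357/362)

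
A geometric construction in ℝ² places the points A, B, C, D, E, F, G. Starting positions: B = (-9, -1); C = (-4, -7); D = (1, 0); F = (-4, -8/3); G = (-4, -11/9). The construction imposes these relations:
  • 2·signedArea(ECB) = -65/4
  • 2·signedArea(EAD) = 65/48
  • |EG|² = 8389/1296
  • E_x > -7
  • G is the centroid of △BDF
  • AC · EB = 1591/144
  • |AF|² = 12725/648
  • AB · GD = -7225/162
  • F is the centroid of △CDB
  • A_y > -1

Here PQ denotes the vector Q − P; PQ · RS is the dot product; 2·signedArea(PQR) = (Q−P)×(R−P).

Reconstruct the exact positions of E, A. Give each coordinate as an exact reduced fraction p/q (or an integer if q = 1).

A = (-1/4, -11/36)
E = (-13/2, -3/4)

1. A_x = -1/4  [line -5·x + -11/9·y + -263/162 = 0 ∩ |AF|² = 12725/648]
2. A_y = -11/36  [line -5·x + -11/9·y + -263/162 = 0 ∩ |AF|² = 12725/648]
   → A = (-1/4, -11/36)
3. E_x = -13/2  [2·signedArea(ECB) = -65/4 ∩ AC · EB = 1591/144]
4. E_y = -3/4  [2·signedArea(ECB) = -65/4 ∩ AC · EB = 1591/144]
   → E = (-13/2, -3/4)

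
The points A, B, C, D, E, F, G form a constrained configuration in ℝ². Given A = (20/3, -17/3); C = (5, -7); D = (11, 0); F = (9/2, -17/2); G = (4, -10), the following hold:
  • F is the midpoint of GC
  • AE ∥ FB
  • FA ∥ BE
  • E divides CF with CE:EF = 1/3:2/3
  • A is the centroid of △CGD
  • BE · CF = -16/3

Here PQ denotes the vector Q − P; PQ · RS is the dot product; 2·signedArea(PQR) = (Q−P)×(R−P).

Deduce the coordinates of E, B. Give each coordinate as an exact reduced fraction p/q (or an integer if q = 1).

1. E_x = 29/6  [E divides CF with CE:EF = 1/3:2/3]
2. E_y = -15/2  [E divides CF with CE:EF = 1/3:2/3]
   → E = (29/6, -15/2)
3. B_x = 8/3  [FA ∥ BE ∩ AE ∥ FB]
4. B_y = -31/3  [FA ∥ BE ∩ AE ∥ FB]
   → B = (8/3, -31/3)

B = (8/3, -31/3)
E = (29/6, -15/2)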